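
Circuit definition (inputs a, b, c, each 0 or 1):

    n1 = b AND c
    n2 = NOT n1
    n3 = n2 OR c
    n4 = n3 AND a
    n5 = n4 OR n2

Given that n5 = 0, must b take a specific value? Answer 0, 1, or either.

1

n5 = n4 OR n2 must be 0, so both n4 = 0 and n2 = 0.
n4 = n3 AND a must be 0, so at least one of n3, a is 0.
n2 = NOT n1 must be 0, so n1 = 1.
Every assignment with n5 = 0 has b = 1; there are 1 such assignment(s).
  a=0, b=1, c=1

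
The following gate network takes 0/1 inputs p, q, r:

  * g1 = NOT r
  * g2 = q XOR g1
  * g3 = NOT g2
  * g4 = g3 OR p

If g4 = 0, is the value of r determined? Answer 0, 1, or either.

Both values of r occur among assignments with g4 = 0:
  r=0: p=0, q=0, r=0
  r=1: p=0, q=1, r=1

either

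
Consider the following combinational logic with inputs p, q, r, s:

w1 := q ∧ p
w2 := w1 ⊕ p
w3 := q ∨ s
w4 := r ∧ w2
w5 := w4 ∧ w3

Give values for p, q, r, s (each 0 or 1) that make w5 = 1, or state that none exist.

p=1, q=0, r=1, s=1

w5 = w4 ∧ w3 must be 1, so both w4 = 1 and w3 = 1.
w4 = r ∧ w2 must be 1, so both r = 1 and w2 = 1.
Check with p=1, q=0, r=1, s=1:
w1 = q ∧ p = 0 ∧ 1 = 0
w2 = w1 ⊕ p = 0 ⊕ 1 = 1
w3 = q ∨ s = 0 ∨ 1 = 1
w4 = r ∧ w2 = 1 ∧ 1 = 1
w5 = w4 ∧ w3 = 1 ∧ 1 = 1
So w5 = 1 as required.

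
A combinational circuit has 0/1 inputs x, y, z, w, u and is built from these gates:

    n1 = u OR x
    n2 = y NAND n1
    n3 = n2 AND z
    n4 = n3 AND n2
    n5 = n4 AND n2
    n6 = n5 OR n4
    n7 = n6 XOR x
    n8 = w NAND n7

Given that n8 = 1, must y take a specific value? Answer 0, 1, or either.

either

Both values of y occur among assignments with n8 = 1:
  y=0: x=0, y=0, z=0, w=0, u=0
  y=1: x=0, y=1, z=0, w=0, u=0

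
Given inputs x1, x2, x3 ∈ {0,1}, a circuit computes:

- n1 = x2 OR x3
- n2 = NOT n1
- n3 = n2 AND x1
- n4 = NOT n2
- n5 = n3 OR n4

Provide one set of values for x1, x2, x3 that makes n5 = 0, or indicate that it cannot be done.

x1=0 x2=0 x3=0

n5 = n3 OR n4 must be 0, so both n3 = 0 and n4 = 0.
n3 = n2 AND x1 must be 0, so at least one of n2, x1 is 0.
Check with x1=0 x2=0 x3=0:
n1 = x2 OR x3 = 0 OR 0 = 0
n2 = NOT n1 = NOT 0 = 1
n3 = n2 AND x1 = 1 AND 0 = 0
n4 = NOT n2 = NOT 1 = 0
n5 = n3 OR n4 = 0 OR 0 = 0
So n5 = 0 as required.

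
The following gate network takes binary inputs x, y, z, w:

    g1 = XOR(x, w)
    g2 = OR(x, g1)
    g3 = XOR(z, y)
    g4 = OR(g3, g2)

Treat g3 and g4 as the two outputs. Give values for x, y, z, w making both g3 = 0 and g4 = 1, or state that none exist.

Check with x=1, y=0, z=0, w=1:
g1 = XOR(x, w) = XOR(1, 1) = 0
g2 = OR(x, g1) = OR(1, 0) = 1
g3 = XOR(z, y) = XOR(0, 0) = 0
g4 = OR(g3, g2) = OR(0, 1) = 1
So g3 = 0 and g4 = 1.

x=1, y=0, z=0, w=1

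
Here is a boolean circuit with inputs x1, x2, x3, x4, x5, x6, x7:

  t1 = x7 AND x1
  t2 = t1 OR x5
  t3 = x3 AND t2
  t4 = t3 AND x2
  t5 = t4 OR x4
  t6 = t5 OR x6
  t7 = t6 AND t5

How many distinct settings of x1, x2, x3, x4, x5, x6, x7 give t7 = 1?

74

t7 = t6 AND t5 must be 1, so both t6 = 1 and t5 = 1.
t6 = t5 OR x6 must be 1, so at least one of t5, x6 is 1.
Enumerating the 128 input combinations, 74 give t7 = 1 and 54 give t7 = 0.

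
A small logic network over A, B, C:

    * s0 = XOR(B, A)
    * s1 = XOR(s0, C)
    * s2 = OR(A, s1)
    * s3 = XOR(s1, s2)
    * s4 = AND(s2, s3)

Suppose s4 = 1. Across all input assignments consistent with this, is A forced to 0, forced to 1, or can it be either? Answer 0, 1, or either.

1

s4 = AND(s2, s3) must be 1, so both s2 = 1 and s3 = 1.
Every assignment with s4 = 1 has A = 1; there are 2 such assignment(s).
  A=1, B=0, C=1
  A=1, B=1, C=0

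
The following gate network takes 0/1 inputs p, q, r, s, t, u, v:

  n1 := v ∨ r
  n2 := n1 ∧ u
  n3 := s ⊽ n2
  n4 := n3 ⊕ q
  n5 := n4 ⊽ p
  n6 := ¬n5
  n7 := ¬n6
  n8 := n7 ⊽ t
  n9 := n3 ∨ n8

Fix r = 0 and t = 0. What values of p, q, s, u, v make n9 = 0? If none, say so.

p=0, q=0, s=1, u=0, v=1

n9 = n3 ∨ n8 must be 0, so both n3 = 0 and n8 = 0.
Check with r = 0 and t = 0 and p=0, q=0, s=1, u=0, v=1:
n1 = v ∨ r = 1 ∨ 0 = 1
n2 = n1 ∧ u = 1 ∧ 0 = 0
n3 = s ⊽ n2 = 1 ⊽ 0 = 0
n4 = n3 ⊕ q = 0 ⊕ 0 = 0
n5 = n4 ⊽ p = 0 ⊽ 0 = 1
n6 = ¬n5 = ¬1 = 0
n7 = ¬n6 = ¬0 = 1
n8 = n7 ⊽ t = 1 ⊽ 0 = 0
n9 = n3 ∨ n8 = 0 ∨ 0 = 0
So n9 = 0.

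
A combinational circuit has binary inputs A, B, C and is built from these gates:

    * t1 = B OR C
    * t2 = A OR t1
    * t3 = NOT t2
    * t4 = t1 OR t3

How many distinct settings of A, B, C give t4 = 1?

t4 = t1 OR t3 must be 1, so at least one of t1, t3 is 1.
Enumerating the 8 input combinations, 7 give t4 = 1 and 1 give t4 = 0.

7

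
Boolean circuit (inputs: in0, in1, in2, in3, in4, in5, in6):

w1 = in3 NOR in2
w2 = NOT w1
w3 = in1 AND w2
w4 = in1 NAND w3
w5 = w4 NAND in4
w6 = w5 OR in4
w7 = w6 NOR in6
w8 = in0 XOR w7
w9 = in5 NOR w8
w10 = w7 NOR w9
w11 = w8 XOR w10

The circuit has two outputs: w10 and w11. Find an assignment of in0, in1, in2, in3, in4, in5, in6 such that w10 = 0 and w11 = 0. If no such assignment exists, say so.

Check with in0=0 in1=0 in2=1 in3=1 in4=0 in5=0 in6=0:
w1 = in3 NOR in2 = 1 NOR 1 = 0
w2 = NOT w1 = NOT 0 = 1
w3 = in1 AND w2 = 0 AND 1 = 0
w4 = in1 NAND w3 = 0 NAND 0 = 1
w5 = w4 NAND in4 = 1 NAND 0 = 1
w6 = w5 OR in4 = 1 OR 0 = 1
w7 = w6 NOR in6 = 1 NOR 0 = 0
w8 = in0 XOR w7 = 0 XOR 0 = 0
w9 = in5 NOR w8 = 0 NOR 0 = 1
w10 = w7 NOR w9 = 0 NOR 1 = 0
w11 = w8 XOR w10 = 0 XOR 0 = 0
So w10 = 0 and w11 = 0.

in0=0 in1=0 in2=1 in3=1 in4=0 in5=0 in6=0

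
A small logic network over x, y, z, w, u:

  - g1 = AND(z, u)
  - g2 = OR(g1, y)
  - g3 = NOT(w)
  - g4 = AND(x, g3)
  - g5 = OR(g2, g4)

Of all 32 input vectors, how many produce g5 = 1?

23

g5 = OR(g2, g4) must be 1, so at least one of g2, g4 is 1.
Enumerating the 32 input combinations, 23 give g5 = 1 and 9 give g5 = 0.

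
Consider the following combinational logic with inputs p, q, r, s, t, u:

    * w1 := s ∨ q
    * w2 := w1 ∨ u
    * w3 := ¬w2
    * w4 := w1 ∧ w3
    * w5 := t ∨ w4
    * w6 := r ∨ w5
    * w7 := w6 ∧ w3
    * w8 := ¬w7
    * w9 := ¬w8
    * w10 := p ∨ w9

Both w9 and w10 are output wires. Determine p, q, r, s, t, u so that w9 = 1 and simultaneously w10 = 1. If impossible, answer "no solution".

Check with p=1, q=0, r=1, s=0, t=1, u=0:
w1 = s ∨ q = 0 ∨ 0 = 0
w2 = w1 ∨ u = 0 ∨ 0 = 0
w3 = ¬w2 = ¬0 = 1
w4 = w1 ∧ w3 = 0 ∧ 1 = 0
w5 = t ∨ w4 = 1 ∨ 0 = 1
w6 = r ∨ w5 = 1 ∨ 1 = 1
w7 = w6 ∧ w3 = 1 ∧ 1 = 1
w8 = ¬w7 = ¬1 = 0
w9 = ¬w8 = ¬0 = 1
w10 = p ∨ w9 = 1 ∨ 1 = 1
So w9 = 1 and w10 = 1.

p=1, q=0, r=1, s=0, t=1, u=0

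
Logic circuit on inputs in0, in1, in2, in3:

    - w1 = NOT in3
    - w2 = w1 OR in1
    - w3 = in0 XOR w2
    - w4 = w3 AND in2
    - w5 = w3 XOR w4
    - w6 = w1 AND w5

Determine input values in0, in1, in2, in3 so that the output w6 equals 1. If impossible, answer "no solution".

w6 = w1 AND w5 must be 1, so both w1 = 1 and w5 = 1.
w1 = NOT in3 must be 1, so in3 = 0.
w5 = w3 XOR w4 must be 1, so w3 and w4 differ.
Check with in0=0, in1=1, in2=0, in3=0:
w1 = NOT in3 = NOT 0 = 1
w2 = w1 OR in1 = 1 OR 1 = 1
w3 = in0 XOR w2 = 0 XOR 1 = 1
w4 = w3 AND in2 = 1 AND 0 = 0
w5 = w3 XOR w4 = 1 XOR 0 = 1
w6 = w1 AND w5 = 1 AND 1 = 1
So w6 = 1 as required.

in0=0, in1=1, in2=0, in3=0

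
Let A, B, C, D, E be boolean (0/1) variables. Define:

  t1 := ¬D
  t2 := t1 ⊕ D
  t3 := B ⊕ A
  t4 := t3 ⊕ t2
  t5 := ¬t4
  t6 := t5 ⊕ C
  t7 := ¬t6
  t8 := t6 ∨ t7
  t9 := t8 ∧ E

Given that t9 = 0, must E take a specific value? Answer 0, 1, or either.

0

t9 = t8 ∧ E must be 0, so at least one of t8, E is 0.
Every assignment with t9 = 0 has E = 0; there are 16 such assignment(s).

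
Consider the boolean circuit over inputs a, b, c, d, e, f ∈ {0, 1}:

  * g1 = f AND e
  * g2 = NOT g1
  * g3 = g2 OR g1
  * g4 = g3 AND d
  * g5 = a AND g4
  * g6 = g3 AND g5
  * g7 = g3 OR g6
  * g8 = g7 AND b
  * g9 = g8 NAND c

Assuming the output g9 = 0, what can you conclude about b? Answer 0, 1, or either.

1

g9 = g8 NAND c must be 0, so both g8 = 1 and c = 1.
g8 = g7 AND b must be 1, so both g7 = 1 and b = 1.
Every assignment with g9 = 0 has b = 1; there are 16 such assignment(s).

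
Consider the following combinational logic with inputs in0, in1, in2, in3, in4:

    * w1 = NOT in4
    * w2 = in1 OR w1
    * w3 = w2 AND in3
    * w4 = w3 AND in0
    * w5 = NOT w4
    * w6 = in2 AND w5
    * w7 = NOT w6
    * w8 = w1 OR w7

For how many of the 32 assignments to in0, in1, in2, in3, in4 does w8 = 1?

25

w8 = w1 OR w7 must be 1, so at least one of w1, w7 is 1.
Enumerating the 32 input combinations, 25 give w8 = 1 and 7 give w8 = 0.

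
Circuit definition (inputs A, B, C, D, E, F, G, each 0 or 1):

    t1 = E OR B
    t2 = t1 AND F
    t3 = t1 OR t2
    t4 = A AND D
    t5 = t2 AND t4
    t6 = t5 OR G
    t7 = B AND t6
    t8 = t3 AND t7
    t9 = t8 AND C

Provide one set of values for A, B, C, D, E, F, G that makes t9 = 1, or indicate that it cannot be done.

A=0, B=1, C=1, D=0, E=0, F=1, G=1

t9 = t8 AND C must be 1, so both t8 = 1 and C = 1.
Check with A=0, B=1, C=1, D=0, E=0, F=1, G=1:
t1 = E OR B = 0 OR 1 = 1
t2 = t1 AND F = 1 AND 1 = 1
t3 = t1 OR t2 = 1 OR 1 = 1
t4 = A AND D = 0 AND 0 = 0
t5 = t2 AND t4 = 1 AND 0 = 0
t6 = t5 OR G = 0 OR 1 = 1
t7 = B AND t6 = 1 AND 1 = 1
t8 = t3 AND t7 = 1 AND 1 = 1
t9 = t8 AND C = 1 AND 1 = 1
So t9 = 1 as required.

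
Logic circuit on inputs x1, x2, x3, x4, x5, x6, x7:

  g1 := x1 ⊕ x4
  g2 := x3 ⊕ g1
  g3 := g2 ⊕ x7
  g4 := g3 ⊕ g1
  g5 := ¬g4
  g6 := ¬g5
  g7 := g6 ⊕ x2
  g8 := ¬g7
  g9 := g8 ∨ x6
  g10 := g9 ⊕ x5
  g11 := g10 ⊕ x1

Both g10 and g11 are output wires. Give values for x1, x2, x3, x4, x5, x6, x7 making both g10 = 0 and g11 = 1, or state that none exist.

Check with x1=1, x2=0, x3=1, x4=0, x5=0, x6=0, x7=0:
g1 = x1 ⊕ x4 = 1 ⊕ 0 = 1
g2 = x3 ⊕ g1 = 1 ⊕ 1 = 0
g3 = g2 ⊕ x7 = 0 ⊕ 0 = 0
g4 = g3 ⊕ g1 = 0 ⊕ 1 = 1
g5 = ¬g4 = ¬1 = 0
g6 = ¬g5 = ¬0 = 1
g7 = g6 ⊕ x2 = 1 ⊕ 0 = 1
g8 = ¬g7 = ¬1 = 0
g9 = g8 ∨ x6 = 0 ∨ 0 = 0
g10 = g9 ⊕ x5 = 0 ⊕ 0 = 0
g11 = g10 ⊕ x1 = 0 ⊕ 1 = 1
So g10 = 0 and g11 = 1.

x1=1, x2=0, x3=1, x4=0, x5=0, x6=0, x7=0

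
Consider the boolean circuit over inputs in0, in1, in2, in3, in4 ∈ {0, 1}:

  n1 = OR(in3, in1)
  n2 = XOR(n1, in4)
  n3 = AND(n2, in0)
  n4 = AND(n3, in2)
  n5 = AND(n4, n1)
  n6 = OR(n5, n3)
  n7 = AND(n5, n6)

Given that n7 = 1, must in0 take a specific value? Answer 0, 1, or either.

n7 = AND(n5, n6) must be 1, so both n5 = 1 and n6 = 1.
n5 = AND(n4, n1) must be 1, so both n4 = 1 and n1 = 1.
n6 = OR(n5, n3) must be 1, so at least one of n5, n3 is 1.
Every assignment with n7 = 1 has in0 = 1; there are 3 such assignment(s).
  in0=1, in1=0, in2=1, in3=1, in4=0
  in0=1, in1=1, in2=1, in3=0, in4=0
  in0=1, in1=1, in2=1, in3=1, in4=0

1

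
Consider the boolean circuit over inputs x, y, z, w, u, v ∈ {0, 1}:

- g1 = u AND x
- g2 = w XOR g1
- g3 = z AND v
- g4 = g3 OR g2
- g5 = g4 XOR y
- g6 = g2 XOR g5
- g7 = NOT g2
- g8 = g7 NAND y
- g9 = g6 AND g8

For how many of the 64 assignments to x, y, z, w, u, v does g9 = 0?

44

g9 = g6 AND g8 must be 0, so at least one of g6, g8 is 0.
Enumerating the 64 input combinations, 44 give g9 = 0 and 20 give g9 = 1.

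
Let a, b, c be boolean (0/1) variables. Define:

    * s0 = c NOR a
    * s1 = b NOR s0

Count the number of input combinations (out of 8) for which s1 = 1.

s1 = b NOR s0 must be 1, so both b = 0 and s0 = 0.
s0 = c NOR a must be 0, so at least one of c, a is 1.
Enumerating the 8 input combinations, 3 give s1 = 1 and 5 give s1 = 0.

3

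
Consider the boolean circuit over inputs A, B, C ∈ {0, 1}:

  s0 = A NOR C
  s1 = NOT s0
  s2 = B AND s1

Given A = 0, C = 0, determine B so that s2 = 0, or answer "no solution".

B=1

Check with A = 0, C = 0 and B=1:
s0 = A NOR C = 0 NOR 0 = 1
s1 = NOT s0 = NOT 1 = 0
s2 = B AND s1 = 1 AND 0 = 0
So s2 = 0.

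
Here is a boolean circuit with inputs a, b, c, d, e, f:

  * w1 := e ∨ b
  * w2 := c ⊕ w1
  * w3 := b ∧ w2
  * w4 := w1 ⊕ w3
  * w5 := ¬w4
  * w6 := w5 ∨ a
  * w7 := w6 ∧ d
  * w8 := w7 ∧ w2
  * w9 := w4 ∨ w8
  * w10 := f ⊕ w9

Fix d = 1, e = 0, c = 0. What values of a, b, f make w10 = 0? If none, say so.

a=1 b=0 f=0

w10 = f ⊕ w9 must be 0, so f and w9 are equal.
Check with d = 1, e = 0, c = 0 and a=1, b=0, f=0:
w1 = e ∨ b = 0 ∨ 0 = 0
w2 = c ⊕ w1 = 0 ⊕ 0 = 0
w3 = b ∧ w2 = 0 ∧ 0 = 0
w4 = w1 ⊕ w3 = 0 ⊕ 0 = 0
w5 = ¬w4 = ¬0 = 1
w6 = w5 ∨ a = 1 ∨ 1 = 1
w7 = w6 ∧ d = 1 ∧ 1 = 1
w8 = w7 ∧ w2 = 1 ∧ 0 = 0
w9 = w4 ∨ w8 = 0 ∨ 0 = 0
w10 = f ⊕ w9 = 0 ⊕ 0 = 0
So w10 = 0.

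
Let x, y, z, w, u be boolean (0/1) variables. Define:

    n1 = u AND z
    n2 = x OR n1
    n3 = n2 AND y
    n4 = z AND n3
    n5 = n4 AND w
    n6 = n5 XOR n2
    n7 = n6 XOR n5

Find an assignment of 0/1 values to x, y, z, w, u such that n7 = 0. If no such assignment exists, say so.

n7 = n6 XOR n5 must be 0, so n6 and n5 are equal.
Check with x=0 y=1 z=0 w=0 u=0:
n1 = u AND z = 0 AND 0 = 0
n2 = x OR n1 = 0 OR 0 = 0
n3 = n2 AND y = 0 AND 1 = 0
n4 = z AND n3 = 0 AND 0 = 0
n5 = n4 AND w = 0 AND 0 = 0
n6 = n5 XOR n2 = 0 XOR 0 = 0
n7 = n6 XOR n5 = 0 XOR 0 = 0
So n7 = 0 as required.

x=0 y=1 z=0 w=0 u=0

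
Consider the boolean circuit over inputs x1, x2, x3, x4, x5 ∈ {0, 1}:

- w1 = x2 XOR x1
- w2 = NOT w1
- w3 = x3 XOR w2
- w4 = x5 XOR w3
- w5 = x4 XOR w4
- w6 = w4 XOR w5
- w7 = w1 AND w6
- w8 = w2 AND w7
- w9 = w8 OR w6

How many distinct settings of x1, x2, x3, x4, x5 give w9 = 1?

w9 = w8 OR w6 must be 1, so at least one of w8, w6 is 1.
Enumerating the 32 input combinations, 16 give w9 = 1 and 16 give w9 = 0.

16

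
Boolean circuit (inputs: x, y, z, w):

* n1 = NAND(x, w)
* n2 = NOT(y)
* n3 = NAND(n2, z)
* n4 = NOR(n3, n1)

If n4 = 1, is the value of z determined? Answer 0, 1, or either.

n4 = NOR(n3, n1) must be 1, so both n3 = 0 and n1 = 0.
n3 = NAND(n2, z) must be 0, so both n2 = 1 and z = 1.
Every assignment with n4 = 1 has z = 1; there are 1 such assignment(s).
  x=1, y=0, z=1, w=1

1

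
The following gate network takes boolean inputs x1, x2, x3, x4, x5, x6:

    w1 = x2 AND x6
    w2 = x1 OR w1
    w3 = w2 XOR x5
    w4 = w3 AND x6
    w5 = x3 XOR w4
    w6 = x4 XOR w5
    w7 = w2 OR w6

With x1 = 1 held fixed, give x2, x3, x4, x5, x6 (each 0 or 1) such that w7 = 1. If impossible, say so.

x2=0, x3=1, x4=0, x5=0, x6=1

w7 = w2 OR w6 must be 1, so at least one of w2, w6 is 1.
Check with x1 = 1 and x2=0, x3=1, x4=0, x5=0, x6=1:
w1 = x2 AND x6 = 0 AND 1 = 0
w2 = x1 OR w1 = 1 OR 0 = 1
w3 = w2 XOR x5 = 1 XOR 0 = 1
w4 = w3 AND x6 = 1 AND 1 = 1
w5 = x3 XOR w4 = 1 XOR 1 = 0
w6 = x4 XOR w5 = 0 XOR 0 = 0
w7 = w2 OR w6 = 1 OR 0 = 1
So w7 = 1.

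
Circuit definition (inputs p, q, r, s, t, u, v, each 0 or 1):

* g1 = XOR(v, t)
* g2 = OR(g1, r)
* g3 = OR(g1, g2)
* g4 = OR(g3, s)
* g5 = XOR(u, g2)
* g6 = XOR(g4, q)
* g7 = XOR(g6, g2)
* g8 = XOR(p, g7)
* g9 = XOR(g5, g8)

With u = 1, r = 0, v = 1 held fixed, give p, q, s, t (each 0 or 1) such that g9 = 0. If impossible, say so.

p=0, q=1, s=0, t=1

Check with u = 1, r = 0, v = 1 and p=0, q=1, s=0, t=1:
g1 = XOR(v, t) = XOR(1, 1) = 0
g2 = OR(g1, r) = OR(0, 0) = 0
g3 = OR(g1, g2) = OR(0, 0) = 0
g4 = OR(g3, s) = OR(0, 0) = 0
g5 = XOR(u, g2) = XOR(1, 0) = 1
g6 = XOR(g4, q) = XOR(0, 1) = 1
g7 = XOR(g6, g2) = XOR(1, 0) = 1
g8 = XOR(p, g7) = XOR(0, 1) = 1
g9 = XOR(g5, g8) = XOR(1, 1) = 0
So g9 = 0.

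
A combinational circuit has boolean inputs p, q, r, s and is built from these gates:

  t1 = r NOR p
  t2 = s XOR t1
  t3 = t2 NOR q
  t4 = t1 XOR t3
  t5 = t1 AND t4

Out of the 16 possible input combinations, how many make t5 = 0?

13

t5 = t1 AND t4 must be 0, so at least one of t1, t4 is 0.
Enumerating the 16 input combinations, 13 give t5 = 0 and 3 give t5 = 1.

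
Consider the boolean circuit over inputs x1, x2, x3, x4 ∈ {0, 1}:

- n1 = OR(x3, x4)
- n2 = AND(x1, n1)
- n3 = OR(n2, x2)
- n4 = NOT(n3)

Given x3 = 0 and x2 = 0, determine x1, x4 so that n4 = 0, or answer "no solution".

x1=1, x4=1

n4 = NOT(n3) must be 0, so n3 = 1.
n3 = OR(n2, x2) must be 1, so at least one of n2, x2 is 1.
Check with x3 = 0 and x2 = 0 and x1=1, x4=1:
n1 = OR(x3, x4) = OR(0, 1) = 1
n2 = AND(x1, n1) = AND(1, 1) = 1
n3 = OR(n2, x2) = OR(1, 0) = 1
n4 = NOT(n3) = NOT 1 = 0
So n4 = 0.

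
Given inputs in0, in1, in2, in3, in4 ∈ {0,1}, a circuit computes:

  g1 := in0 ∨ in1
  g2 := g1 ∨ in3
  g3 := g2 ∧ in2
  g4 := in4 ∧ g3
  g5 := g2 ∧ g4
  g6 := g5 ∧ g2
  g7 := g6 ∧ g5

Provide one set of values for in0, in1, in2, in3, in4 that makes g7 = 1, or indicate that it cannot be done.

in0=1, in1=1, in2=1, in3=0, in4=1

Check with in0=1, in1=1, in2=1, in3=0, in4=1:
g1 = in0 ∨ in1 = 1 ∨ 1 = 1
g2 = g1 ∨ in3 = 1 ∨ 0 = 1
g3 = g2 ∧ in2 = 1 ∧ 1 = 1
g4 = in4 ∧ g3 = 1 ∧ 1 = 1
g5 = g2 ∧ g4 = 1 ∧ 1 = 1
g6 = g5 ∧ g2 = 1 ∧ 1 = 1
g7 = g6 ∧ g5 = 1 ∧ 1 = 1
So g7 = 1 as required.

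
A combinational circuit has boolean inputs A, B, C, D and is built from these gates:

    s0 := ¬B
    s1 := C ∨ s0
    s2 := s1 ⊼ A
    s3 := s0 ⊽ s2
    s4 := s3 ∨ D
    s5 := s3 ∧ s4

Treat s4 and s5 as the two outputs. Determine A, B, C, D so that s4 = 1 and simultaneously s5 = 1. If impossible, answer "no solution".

Check with A=1 B=1 C=1 D=1:
s0 = ¬B = ¬1 = 0
s1 = C ∨ s0 = 1 ∨ 0 = 1
s2 = s1 ⊼ A = 1 ⊼ 1 = 0
s3 = s0 ⊽ s2 = 0 ⊽ 0 = 1
s4 = s3 ∨ D = 1 ∨ 1 = 1
s5 = s3 ∧ s4 = 1 ∧ 1 = 1
So s4 = 1 and s5 = 1.

A=1 B=1 C=1 D=1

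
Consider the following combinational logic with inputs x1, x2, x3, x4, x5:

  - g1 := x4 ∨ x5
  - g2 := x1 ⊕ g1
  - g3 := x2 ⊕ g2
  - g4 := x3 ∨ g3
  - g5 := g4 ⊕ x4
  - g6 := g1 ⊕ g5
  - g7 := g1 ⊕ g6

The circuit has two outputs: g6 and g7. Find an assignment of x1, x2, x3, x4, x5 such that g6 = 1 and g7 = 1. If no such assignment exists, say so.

Check with x1=1 x2=1 x3=1 x4=0 x5=0:
g1 = x4 ∨ x5 = 0 ∨ 0 = 0
g2 = x1 ⊕ g1 = 1 ⊕ 0 = 1
g3 = x2 ⊕ g2 = 1 ⊕ 1 = 0
g4 = x3 ∨ g3 = 1 ∨ 0 = 1
g5 = g4 ⊕ x4 = 1 ⊕ 0 = 1
g6 = g1 ⊕ g5 = 0 ⊕ 1 = 1
g7 = g1 ⊕ g6 = 0 ⊕ 1 = 1
So g6 = 1 and g7 = 1.

x1=1 x2=1 x3=1 x4=0 x5=0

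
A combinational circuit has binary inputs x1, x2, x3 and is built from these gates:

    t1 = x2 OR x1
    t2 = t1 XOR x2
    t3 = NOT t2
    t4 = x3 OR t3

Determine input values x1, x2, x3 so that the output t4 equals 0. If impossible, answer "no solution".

Check with x1=1 x2=0 x3=0:
t1 = x2 OR x1 = 0 OR 1 = 1
t2 = t1 XOR x2 = 1 XOR 0 = 1
t3 = NOT t2 = NOT 1 = 0
t4 = x3 OR t3 = 0 OR 0 = 0
So t4 = 0 as required.

x1=1 x2=0 x3=0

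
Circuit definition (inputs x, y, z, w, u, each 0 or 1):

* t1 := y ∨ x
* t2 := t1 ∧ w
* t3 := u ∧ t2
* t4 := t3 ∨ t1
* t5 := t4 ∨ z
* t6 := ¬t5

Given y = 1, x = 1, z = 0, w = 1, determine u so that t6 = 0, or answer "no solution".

t6 = ¬t5 must be 0, so t5 = 1.
t5 = t4 ∨ z must be 1, so at least one of t4, z is 1.
Check with y = 1, x = 1, z = 0, w = 1 and u=0:
t1 = y ∨ x = 1 ∨ 1 = 1
t2 = t1 ∧ w = 1 ∧ 1 = 1
t3 = u ∧ t2 = 0 ∧ 1 = 0
t4 = t3 ∨ t1 = 0 ∨ 1 = 1
t5 = t4 ∨ z = 1 ∨ 0 = 1
t6 = ¬t5 = ¬1 = 0
So t6 = 0.

u=0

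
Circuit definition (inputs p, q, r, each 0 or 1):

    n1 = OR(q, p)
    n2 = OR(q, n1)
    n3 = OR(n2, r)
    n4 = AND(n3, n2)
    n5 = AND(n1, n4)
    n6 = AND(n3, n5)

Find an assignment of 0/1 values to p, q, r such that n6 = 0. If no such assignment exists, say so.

p=0, q=0, r=1

n6 = AND(n3, n5) must be 0, so at least one of n3, n5 is 0.
Check with p=0, q=0, r=1:
n1 = OR(q, p) = OR(0, 0) = 0
n2 = OR(q, n1) = OR(0, 0) = 0
n3 = OR(n2, r) = OR(0, 1) = 1
n4 = AND(n3, n2) = AND(1, 0) = 0
n5 = AND(n1, n4) = AND(0, 0) = 0
n6 = AND(n3, n5) = AND(1, 0) = 0
So n6 = 0 as required.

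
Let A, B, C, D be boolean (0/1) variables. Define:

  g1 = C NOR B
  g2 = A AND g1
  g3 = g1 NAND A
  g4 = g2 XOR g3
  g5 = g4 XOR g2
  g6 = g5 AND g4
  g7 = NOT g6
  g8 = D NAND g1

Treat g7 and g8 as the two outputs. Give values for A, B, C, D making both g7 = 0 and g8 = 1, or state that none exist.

Check with A=1 B=1 C=1 D=1:
g1 = C NOR B = 1 NOR 1 = 0
g2 = A AND g1 = 1 AND 0 = 0
g3 = g1 NAND A = 0 NAND 1 = 1
g4 = g2 XOR g3 = 0 XOR 1 = 1
g5 = g4 XOR g2 = 1 XOR 0 = 1
g6 = g5 AND g4 = 1 AND 1 = 1
g7 = NOT g6 = NOT 1 = 0
g8 = D NAND g1 = 1 NAND 0 = 1
So g7 = 0 and g8 = 1.

A=1 B=1 C=1 D=1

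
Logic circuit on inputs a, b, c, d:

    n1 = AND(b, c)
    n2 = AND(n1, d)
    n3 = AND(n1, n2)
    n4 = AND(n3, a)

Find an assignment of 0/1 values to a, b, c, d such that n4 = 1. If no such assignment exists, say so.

n4 = AND(n3, a) must be 1, so both n3 = 1 and a = 1.
n3 = AND(n1, n2) must be 1, so both n1 = 1 and n2 = 1.
Check with a=1, b=1, c=1, d=1:
n1 = AND(b, c) = AND(1, 1) = 1
n2 = AND(n1, d) = AND(1, 1) = 1
n3 = AND(n1, n2) = AND(1, 1) = 1
n4 = AND(n3, a) = AND(1, 1) = 1
So n4 = 1 as required.

a=1, b=1, c=1, d=1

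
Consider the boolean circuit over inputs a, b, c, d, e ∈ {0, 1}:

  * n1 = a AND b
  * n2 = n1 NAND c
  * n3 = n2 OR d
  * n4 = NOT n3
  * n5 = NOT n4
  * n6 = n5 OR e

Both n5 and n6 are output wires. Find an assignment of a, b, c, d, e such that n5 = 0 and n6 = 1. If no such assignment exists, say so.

a=1 b=1 c=1 d=0 e=1

Check with a=1 b=1 c=1 d=0 e=1:
n1 = a AND b = 1 AND 1 = 1
n2 = n1 NAND c = 1 NAND 1 = 0
n3 = n2 OR d = 0 OR 0 = 0
n4 = NOT n3 = NOT 0 = 1
n5 = NOT n4 = NOT 1 = 0
n6 = n5 OR e = 0 OR 1 = 1
So n5 = 0 and n6 = 1.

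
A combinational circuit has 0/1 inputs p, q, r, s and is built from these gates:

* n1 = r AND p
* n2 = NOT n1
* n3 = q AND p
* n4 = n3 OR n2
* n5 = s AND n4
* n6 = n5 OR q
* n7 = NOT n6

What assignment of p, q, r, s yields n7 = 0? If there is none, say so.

p=0, q=0, r=1, s=1

Check with p=0, q=0, r=1, s=1:
n1 = r AND p = 1 AND 0 = 0
n2 = NOT n1 = NOT 0 = 1
n3 = q AND p = 0 AND 0 = 0
n4 = n3 OR n2 = 0 OR 1 = 1
n5 = s AND n4 = 1 AND 1 = 1
n6 = n5 OR q = 1 OR 0 = 1
n7 = NOT n6 = NOT 1 = 0
So n7 = 0 as required.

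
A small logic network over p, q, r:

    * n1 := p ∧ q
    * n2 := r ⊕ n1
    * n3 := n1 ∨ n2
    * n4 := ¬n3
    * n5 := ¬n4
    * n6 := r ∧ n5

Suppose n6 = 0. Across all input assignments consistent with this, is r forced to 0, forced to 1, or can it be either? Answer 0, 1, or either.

0

n6 = r ∧ n5 must be 0, so at least one of r, n5 is 0.
Every assignment with n6 = 0 has r = 0; there are 4 such assignment(s).
  p=0, q=0, r=0
  p=0, q=1, r=0
  p=1, q=0, r=0
  p=1, q=1, r=0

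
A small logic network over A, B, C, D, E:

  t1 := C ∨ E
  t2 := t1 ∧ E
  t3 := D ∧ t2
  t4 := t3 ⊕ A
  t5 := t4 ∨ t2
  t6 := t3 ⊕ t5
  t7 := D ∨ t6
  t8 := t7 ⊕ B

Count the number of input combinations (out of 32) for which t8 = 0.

16

t8 = t7 ⊕ B must be 0, so t7 and B are equal.
Enumerating the 32 input combinations, 16 give t8 = 0 and 16 give t8 = 1.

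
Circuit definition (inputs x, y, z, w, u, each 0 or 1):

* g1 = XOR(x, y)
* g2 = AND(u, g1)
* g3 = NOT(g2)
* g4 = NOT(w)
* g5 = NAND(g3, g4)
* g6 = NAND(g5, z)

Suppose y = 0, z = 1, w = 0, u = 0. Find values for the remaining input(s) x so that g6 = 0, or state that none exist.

With y = 0, z = 1, w = 0, u = 0 fixed, none of the 2 settings of x give g6 = 0.
For example, with x=1:
g1 = XOR(x, y) = XOR(1, 0) = 1
g2 = AND(u, g1) = AND(0, 1) = 0
g3 = NOT(g2) = NOT 0 = 1
g4 = NOT(w) = NOT 0 = 1
g5 = NAND(g3, g4) = NAND(1, 1) = 0
g6 = NAND(g5, z) = NAND(0, 1) = 1
giving g6 = 1 ≠ 0.

no solution exists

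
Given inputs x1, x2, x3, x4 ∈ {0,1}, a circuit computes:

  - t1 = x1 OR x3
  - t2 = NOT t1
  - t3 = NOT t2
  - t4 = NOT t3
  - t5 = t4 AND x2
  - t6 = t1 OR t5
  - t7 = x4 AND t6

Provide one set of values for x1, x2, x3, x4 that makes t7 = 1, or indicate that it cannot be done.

t7 = x4 AND t6 must be 1, so both x4 = 1 and t6 = 1.
t6 = t1 OR t5 must be 1, so at least one of t1, t5 is 1.
Check with x1=0, x2=1, x3=1, x4=1:
t1 = x1 OR x3 = 0 OR 1 = 1
t2 = NOT t1 = NOT 1 = 0
t3 = NOT t2 = NOT 0 = 1
t4 = NOT t3 = NOT 1 = 0
t5 = t4 AND x2 = 0 AND 1 = 0
t6 = t1 OR t5 = 1 OR 0 = 1
t7 = x4 AND t6 = 1 AND 1 = 1
So t7 = 1 as required.

x1=0, x2=1, x3=1, x4=1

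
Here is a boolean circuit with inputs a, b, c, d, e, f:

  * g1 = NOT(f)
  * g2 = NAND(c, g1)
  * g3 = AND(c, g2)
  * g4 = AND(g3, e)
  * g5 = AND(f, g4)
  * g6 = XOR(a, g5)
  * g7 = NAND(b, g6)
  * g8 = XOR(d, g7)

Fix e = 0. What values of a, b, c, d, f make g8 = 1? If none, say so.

Check with e = 0 and a=0, b=1, c=0, d=0, f=1:
g1 = NOT(f) = NOT 1 = 0
g2 = NAND(c, g1) = NAND(0, 0) = 1
g3 = AND(c, g2) = AND(0, 1) = 0
g4 = AND(g3, e) = AND(0, 0) = 0
g5 = AND(f, g4) = AND(1, 0) = 0
g6 = XOR(a, g5) = XOR(0, 0) = 0
g7 = NAND(b, g6) = NAND(1, 0) = 1
g8 = XOR(d, g7) = XOR(0, 1) = 1
So g8 = 1.

a=0, b=1, c=0, d=0, f=1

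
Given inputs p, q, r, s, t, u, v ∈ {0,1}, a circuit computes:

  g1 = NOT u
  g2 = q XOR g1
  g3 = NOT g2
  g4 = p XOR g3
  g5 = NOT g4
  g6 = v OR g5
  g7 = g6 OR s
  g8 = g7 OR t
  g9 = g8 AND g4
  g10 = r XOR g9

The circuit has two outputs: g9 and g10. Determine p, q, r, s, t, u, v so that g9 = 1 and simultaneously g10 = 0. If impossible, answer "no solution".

Check with p=1, q=0, r=1, s=1, t=1, u=0, v=0:
g1 = NOT u = NOT 0 = 1
g2 = q XOR g1 = 0 XOR 1 = 1
g3 = NOT g2 = NOT 1 = 0
g4 = p XOR g3 = 1 XOR 0 = 1
g5 = NOT g4 = NOT 1 = 0
g6 = v OR g5 = 0 OR 0 = 0
g7 = g6 OR s = 0 OR 1 = 1
g8 = g7 OR t = 1 OR 1 = 1
g9 = g8 AND g4 = 1 AND 1 = 1
g10 = r XOR g9 = 1 XOR 1 = 0
So g9 = 1 and g10 = 0.

p=1, q=0, r=1, s=1, t=1, u=0, v=0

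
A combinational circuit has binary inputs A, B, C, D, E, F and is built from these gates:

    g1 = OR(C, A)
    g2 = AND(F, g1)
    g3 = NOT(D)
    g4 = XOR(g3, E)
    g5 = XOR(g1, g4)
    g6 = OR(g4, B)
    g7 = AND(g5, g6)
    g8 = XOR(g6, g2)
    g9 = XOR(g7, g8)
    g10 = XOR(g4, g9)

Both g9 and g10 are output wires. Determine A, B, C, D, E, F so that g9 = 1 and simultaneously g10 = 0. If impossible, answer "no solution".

A=1 B=1 C=1 D=0 E=0 F=0

Check with A=1 B=1 C=1 D=0 E=0 F=0:
g1 = OR(C, A) = OR(1, 1) = 1
g2 = AND(F, g1) = AND(0, 1) = 0
g3 = NOT(D) = NOT 0 = 1
g4 = XOR(g3, E) = XOR(1, 0) = 1
g5 = XOR(g1, g4) = XOR(1, 1) = 0
g6 = OR(g4, B) = OR(1, 1) = 1
g7 = AND(g5, g6) = AND(0, 1) = 0
g8 = XOR(g6, g2) = XOR(1, 0) = 1
g9 = XOR(g7, g8) = XOR(0, 1) = 1
g10 = XOR(g4, g9) = XOR(1, 1) = 0
So g9 = 1 and g10 = 0.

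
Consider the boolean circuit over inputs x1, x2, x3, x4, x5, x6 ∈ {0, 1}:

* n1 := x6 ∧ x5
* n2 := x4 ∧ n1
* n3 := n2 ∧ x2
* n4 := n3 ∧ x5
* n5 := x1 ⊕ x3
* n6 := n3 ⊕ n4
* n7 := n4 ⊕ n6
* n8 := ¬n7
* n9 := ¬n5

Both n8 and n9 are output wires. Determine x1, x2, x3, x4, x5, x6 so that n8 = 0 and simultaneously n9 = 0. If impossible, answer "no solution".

Check with x1=1, x2=1, x3=0, x4=1, x5=1, x6=1:
n1 = x6 ∧ x5 = 1 ∧ 1 = 1
n2 = x4 ∧ n1 = 1 ∧ 1 = 1
n3 = n2 ∧ x2 = 1 ∧ 1 = 1
n4 = n3 ∧ x5 = 1 ∧ 1 = 1
n5 = x1 ⊕ x3 = 1 ⊕ 0 = 1
n6 = n3 ⊕ n4 = 1 ⊕ 1 = 0
n7 = n4 ⊕ n6 = 1 ⊕ 0 = 1
n8 = ¬n7 = ¬1 = 0
n9 = ¬n5 = ¬1 = 0
So n8 = 0 and n9 = 0.

x1=1, x2=1, x3=0, x4=1, x5=1, x6=1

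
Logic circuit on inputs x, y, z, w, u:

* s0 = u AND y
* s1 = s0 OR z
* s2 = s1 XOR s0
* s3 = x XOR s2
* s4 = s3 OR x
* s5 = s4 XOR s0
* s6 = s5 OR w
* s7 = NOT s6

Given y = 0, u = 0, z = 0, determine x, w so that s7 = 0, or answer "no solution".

s7 = NOT s6 must be 0, so s6 = 1.
Check with y = 0, u = 0, z = 0 and x=0, w=1:
s0 = u AND y = 0 AND 0 = 0
s1 = s0 OR z = 0 OR 0 = 0
s2 = s1 XOR s0 = 0 XOR 0 = 0
s3 = x XOR s2 = 0 XOR 0 = 0
s4 = s3 OR x = 0 OR 0 = 0
s5 = s4 XOR s0 = 0 XOR 0 = 0
s6 = s5 OR w = 0 OR 1 = 1
s7 = NOT s6 = NOT 1 = 0
So s7 = 0.

x=0, w=1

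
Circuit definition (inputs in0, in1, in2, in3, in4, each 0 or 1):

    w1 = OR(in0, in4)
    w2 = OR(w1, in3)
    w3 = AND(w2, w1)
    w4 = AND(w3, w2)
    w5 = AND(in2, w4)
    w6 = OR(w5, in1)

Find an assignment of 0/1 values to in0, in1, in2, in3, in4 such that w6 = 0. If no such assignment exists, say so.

w6 = OR(w5, in1) must be 0, so both w5 = 0 and in1 = 0.
w5 = AND(in2, w4) must be 0, so at least one of in2, w4 is 0.
Check with in0=1 in1=0 in2=0 in3=0 in4=0:
w1 = OR(in0, in4) = OR(1, 0) = 1
w2 = OR(w1, in3) = OR(1, 0) = 1
w3 = AND(w2, w1) = AND(1, 1) = 1
w4 = AND(w3, w2) = AND(1, 1) = 1
w5 = AND(in2, w4) = AND(0, 1) = 0
w6 = OR(w5, in1) = OR(0, 0) = 0
So w6 = 0 as required.

in0=1 in1=0 in2=0 in3=0 in4=0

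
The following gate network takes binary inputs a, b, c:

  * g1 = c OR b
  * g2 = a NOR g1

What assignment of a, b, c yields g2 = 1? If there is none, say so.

g2 = a NOR g1 must be 1, so both a = 0 and g1 = 0.
g1 = c OR b must be 0, so both c = 0 and b = 0.
Check with a=0, b=0, c=0:
g1 = c OR b = 0 OR 0 = 0
g2 = a NOR g1 = 0 NOR 0 = 1
So g2 = 1 as required.

a=0, b=0, c=0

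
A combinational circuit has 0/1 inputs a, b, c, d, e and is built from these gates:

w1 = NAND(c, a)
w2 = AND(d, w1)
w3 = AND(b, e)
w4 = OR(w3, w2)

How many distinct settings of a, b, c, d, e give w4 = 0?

15

w4 = OR(w3, w2) must be 0, so both w3 = 0 and w2 = 0.
w3 = AND(b, e) must be 0, so at least one of b, e is 0.
Enumerating the 32 input combinations, 15 give w4 = 0 and 17 give w4 = 1.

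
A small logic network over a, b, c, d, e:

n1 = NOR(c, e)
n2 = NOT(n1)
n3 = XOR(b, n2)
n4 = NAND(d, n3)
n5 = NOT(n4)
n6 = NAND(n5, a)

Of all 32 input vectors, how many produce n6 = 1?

n6 = NAND(n5, a) must be 1, so at least one of n5, a is 0.
Enumerating the 32 input combinations, 28 give n6 = 1 and 4 give n6 = 0.

28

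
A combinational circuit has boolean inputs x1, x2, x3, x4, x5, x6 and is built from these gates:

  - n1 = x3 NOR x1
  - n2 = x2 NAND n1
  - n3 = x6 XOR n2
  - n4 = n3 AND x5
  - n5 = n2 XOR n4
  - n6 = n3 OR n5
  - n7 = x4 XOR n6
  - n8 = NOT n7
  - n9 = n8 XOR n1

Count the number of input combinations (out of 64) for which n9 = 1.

32

n9 = n8 XOR n1 must be 1, so n8 and n1 differ.
Enumerating the 64 input combinations, 32 give n9 = 1 and 32 give n9 = 0.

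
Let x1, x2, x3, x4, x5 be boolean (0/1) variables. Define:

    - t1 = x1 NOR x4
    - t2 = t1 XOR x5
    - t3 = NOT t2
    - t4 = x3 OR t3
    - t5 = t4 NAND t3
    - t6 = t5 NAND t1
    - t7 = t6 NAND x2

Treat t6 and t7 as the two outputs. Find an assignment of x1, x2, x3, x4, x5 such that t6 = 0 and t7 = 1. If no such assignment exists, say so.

Check with x1=0, x2=1, x3=1, x4=0, x5=0:
t1 = x1 NOR x4 = 0 NOR 0 = 1
t2 = t1 XOR x5 = 1 XOR 0 = 1
t3 = NOT t2 = NOT 1 = 0
t4 = x3 OR t3 = 1 OR 0 = 1
t5 = t4 NAND t3 = 1 NAND 0 = 1
t6 = t5 NAND t1 = 1 NAND 1 = 0
t7 = t6 NAND x2 = 0 NAND 1 = 1
So t6 = 0 and t7 = 1.

x1=0, x2=1, x3=1, x4=0, x5=0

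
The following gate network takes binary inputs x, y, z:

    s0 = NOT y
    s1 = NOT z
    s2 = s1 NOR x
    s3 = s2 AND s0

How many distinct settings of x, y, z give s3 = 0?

7

s3 = s2 AND s0 must be 0, so at least one of s2, s0 is 0.
Enumerating the 8 input combinations, 7 give s3 = 0 and 1 give s3 = 1.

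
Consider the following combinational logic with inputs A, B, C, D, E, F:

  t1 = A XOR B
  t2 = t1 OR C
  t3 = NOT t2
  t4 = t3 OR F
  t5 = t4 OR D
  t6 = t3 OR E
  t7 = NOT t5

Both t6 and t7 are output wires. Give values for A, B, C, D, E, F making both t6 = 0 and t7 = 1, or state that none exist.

A=1 B=1 C=1 D=0 E=0 F=0

Check with A=1 B=1 C=1 D=0 E=0 F=0:
t1 = A XOR B = 1 XOR 1 = 0
t2 = t1 OR C = 0 OR 1 = 1
t3 = NOT t2 = NOT 1 = 0
t4 = t3 OR F = 0 OR 0 = 0
t5 = t4 OR D = 0 OR 0 = 0
t6 = t3 OR E = 0 OR 0 = 0
t7 = NOT t5 = NOT 0 = 1
So t6 = 0 and t7 = 1.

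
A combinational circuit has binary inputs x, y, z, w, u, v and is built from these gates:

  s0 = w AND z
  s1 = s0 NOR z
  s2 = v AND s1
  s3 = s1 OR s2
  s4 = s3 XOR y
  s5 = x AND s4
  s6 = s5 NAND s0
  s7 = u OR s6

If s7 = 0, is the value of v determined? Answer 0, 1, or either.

Both values of v occur among assignments with s7 = 0:
  v=0: x=1, y=1, z=1, w=1, u=0, v=0
  v=1: x=1, y=1, z=1, w=1, u=0, v=1

either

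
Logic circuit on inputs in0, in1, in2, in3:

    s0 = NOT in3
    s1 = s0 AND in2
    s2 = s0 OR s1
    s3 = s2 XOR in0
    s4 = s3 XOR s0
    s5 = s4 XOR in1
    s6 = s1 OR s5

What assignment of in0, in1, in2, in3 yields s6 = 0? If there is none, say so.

in0=0, in1=0, in2=1, in3=1

s6 = s1 OR s5 must be 0, so both s1 = 0 and s5 = 0.
s1 = s0 AND in2 must be 0, so at least one of s0, in2 is 0.
s5 = s4 XOR in1 must be 0, so s4 and in1 are equal.
Check with in0=0, in1=0, in2=1, in3=1:
s0 = NOT in3 = NOT 1 = 0
s1 = s0 AND in2 = 0 AND 1 = 0
s2 = s0 OR s1 = 0 OR 0 = 0
s3 = s2 XOR in0 = 0 XOR 0 = 0
s4 = s3 XOR s0 = 0 XOR 0 = 0
s5 = s4 XOR in1 = 0 XOR 0 = 0
s6 = s1 OR s5 = 0 OR 0 = 0
So s6 = 0 as required.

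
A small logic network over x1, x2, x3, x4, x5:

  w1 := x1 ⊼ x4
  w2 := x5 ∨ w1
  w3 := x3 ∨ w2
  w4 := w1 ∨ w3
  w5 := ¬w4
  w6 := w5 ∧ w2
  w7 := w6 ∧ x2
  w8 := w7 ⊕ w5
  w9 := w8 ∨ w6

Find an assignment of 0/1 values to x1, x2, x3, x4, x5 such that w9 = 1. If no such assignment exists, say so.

w9 = w8 ∨ w6 must be 1, so at least one of w8, w6 is 1.
Check with x1=1, x2=0, x3=0, x4=1, x5=0:
w1 = x1 ⊼ x4 = 1 ⊼ 1 = 0
w2 = x5 ∨ w1 = 0 ∨ 0 = 0
w3 = x3 ∨ w2 = 0 ∨ 0 = 0
w4 = w1 ∨ w3 = 0 ∨ 0 = 0
w5 = ¬w4 = ¬0 = 1
w6 = w5 ∧ w2 = 1 ∧ 0 = 0
w7 = w6 ∧ x2 = 0 ∧ 0 = 0
w8 = w7 ⊕ w5 = 0 ⊕ 1 = 1
w9 = w8 ∨ w6 = 1 ∨ 0 = 1
So w9 = 1 as required.

x1=1, x2=0, x3=0, x4=1, x5=0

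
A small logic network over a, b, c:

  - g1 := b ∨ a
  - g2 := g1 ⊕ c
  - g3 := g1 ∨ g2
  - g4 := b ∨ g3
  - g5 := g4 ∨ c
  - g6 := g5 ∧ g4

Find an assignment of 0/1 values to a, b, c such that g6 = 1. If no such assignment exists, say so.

a=0 b=0 c=1

Check with a=0 b=0 c=1:
g1 = b ∨ a = 0 ∨ 0 = 0
g2 = g1 ⊕ c = 0 ⊕ 1 = 1
g3 = g1 ∨ g2 = 0 ∨ 1 = 1
g4 = b ∨ g3 = 0 ∨ 1 = 1
g5 = g4 ∨ c = 1 ∨ 1 = 1
g6 = g5 ∧ g4 = 1 ∧ 1 = 1
So g6 = 1 as required.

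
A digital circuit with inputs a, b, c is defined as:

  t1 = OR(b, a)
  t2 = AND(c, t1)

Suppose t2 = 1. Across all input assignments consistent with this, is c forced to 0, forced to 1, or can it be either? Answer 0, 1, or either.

1

t2 = AND(c, t1) must be 1, so both c = 1 and t1 = 1.
Every assignment with t2 = 1 has c = 1; there are 3 such assignment(s).
  a=0, b=1, c=1
  a=1, b=0, c=1
  a=1, b=1, c=1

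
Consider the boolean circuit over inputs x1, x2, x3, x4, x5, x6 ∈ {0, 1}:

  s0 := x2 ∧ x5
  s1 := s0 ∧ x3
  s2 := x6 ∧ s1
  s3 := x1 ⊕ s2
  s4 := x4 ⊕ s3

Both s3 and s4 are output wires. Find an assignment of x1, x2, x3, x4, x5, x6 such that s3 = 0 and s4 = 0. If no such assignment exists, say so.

Check with x1=0 x2=0 x3=1 x4=0 x5=1 x6=0:
s0 = x2 ∧ x5 = 0 ∧ 1 = 0
s1 = s0 ∧ x3 = 0 ∧ 1 = 0
s2 = x6 ∧ s1 = 0 ∧ 0 = 0
s3 = x1 ⊕ s2 = 0 ⊕ 0 = 0
s4 = x4 ⊕ s3 = 0 ⊕ 0 = 0
So s3 = 0 and s4 = 0.

x1=0 x2=0 x3=1 x4=0 x5=1 x6=0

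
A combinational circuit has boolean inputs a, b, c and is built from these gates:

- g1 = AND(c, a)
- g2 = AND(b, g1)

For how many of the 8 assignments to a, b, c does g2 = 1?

g2 = AND(b, g1) must be 1, so both b = 1 and g1 = 1.
g1 = AND(c, a) must be 1, so both c = 1 and a = 1.
Enumerating the 8 input combinations, 1 give g2 = 1 and 7 give g2 = 0.

1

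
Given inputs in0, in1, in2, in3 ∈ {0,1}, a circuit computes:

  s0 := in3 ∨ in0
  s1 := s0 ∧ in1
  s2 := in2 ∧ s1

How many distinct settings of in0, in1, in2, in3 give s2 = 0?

13

s2 = in2 ∧ s1 must be 0, so at least one of in2, s1 is 0.
Enumerating the 16 input combinations, 13 give s2 = 0 and 3 give s2 = 1.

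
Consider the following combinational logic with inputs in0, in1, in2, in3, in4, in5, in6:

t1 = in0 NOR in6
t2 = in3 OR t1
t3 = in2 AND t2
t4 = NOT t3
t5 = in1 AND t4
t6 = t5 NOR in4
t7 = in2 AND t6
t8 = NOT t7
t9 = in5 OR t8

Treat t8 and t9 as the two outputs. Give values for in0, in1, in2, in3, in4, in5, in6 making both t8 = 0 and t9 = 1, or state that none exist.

Check with in0=1, in1=1, in2=1, in3=1, in4=0, in5=1, in6=1:
t1 = in0 NOR in6 = 1 NOR 1 = 0
t2 = in3 OR t1 = 1 OR 0 = 1
t3 = in2 AND t2 = 1 AND 1 = 1
t4 = NOT t3 = NOT 1 = 0
t5 = in1 AND t4 = 1 AND 0 = 0
t6 = t5 NOR in4 = 0 NOR 0 = 1
t7 = in2 AND t6 = 1 AND 1 = 1
t8 = NOT t7 = NOT 1 = 0
t9 = in5 OR t8 = 1 OR 0 = 1
So t8 = 0 and t9 = 1.

in0=1, in1=1, in2=1, in3=1, in4=0, in5=1, in6=1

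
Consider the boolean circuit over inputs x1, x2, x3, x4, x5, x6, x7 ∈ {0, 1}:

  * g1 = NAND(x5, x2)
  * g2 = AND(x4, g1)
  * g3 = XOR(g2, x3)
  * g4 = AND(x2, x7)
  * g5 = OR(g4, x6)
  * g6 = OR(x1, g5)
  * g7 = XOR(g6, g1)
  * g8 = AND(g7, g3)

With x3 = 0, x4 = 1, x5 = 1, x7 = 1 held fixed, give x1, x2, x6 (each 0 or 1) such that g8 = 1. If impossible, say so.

g8 = AND(g7, g3) must be 1, so both g7 = 1 and g3 = 1.
g7 = XOR(g6, g1) must be 1, so g6 and g1 differ.
Check with x3 = 0, x4 = 1, x5 = 1, x7 = 1 and x1=0, x2=0, x6=0:
g1 = NAND(x5, x2) = NAND(1, 0) = 1
g2 = AND(x4, g1) = AND(1, 1) = 1
g3 = XOR(g2, x3) = XOR(1, 0) = 1
g4 = AND(x2, x7) = AND(0, 1) = 0
g5 = OR(g4, x6) = OR(0, 0) = 0
g6 = OR(x1, g5) = OR(0, 0) = 0
g7 = XOR(g6, g1) = XOR(0, 1) = 1
g8 = AND(g7, g3) = AND(1, 1) = 1
So g8 = 1.

x1=0, x2=0, x6=0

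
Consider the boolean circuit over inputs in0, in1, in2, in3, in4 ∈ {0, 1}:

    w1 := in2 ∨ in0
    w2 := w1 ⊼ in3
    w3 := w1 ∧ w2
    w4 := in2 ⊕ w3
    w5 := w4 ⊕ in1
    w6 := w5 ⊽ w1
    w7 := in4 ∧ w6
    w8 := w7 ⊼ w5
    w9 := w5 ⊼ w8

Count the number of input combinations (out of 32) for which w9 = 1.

w9 = w5 ⊼ w8 must be 1, so at least one of w5, w8 is 0.
Enumerating the 32 input combinations, 16 give w9 = 1 and 16 give w9 = 0.

16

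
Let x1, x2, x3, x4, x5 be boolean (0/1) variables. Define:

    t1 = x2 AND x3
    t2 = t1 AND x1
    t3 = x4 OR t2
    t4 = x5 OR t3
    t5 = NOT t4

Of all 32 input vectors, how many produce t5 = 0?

25

t5 = NOT t4 must be 0, so t4 = 1.
Enumerating the 32 input combinations, 25 give t5 = 0 and 7 give t5 = 1.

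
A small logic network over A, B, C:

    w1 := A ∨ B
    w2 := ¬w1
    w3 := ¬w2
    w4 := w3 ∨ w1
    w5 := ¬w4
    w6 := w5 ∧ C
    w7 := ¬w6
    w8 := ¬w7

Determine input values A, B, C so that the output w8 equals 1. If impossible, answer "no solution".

Check with A=0 B=0 C=1:
w1 = A ∨ B = 0 ∨ 0 = 0
w2 = ¬w1 = ¬0 = 1
w3 = ¬w2 = ¬1 = 0
w4 = w3 ∨ w1 = 0 ∨ 0 = 0
w5 = ¬w4 = ¬0 = 1
w6 = w5 ∧ C = 1 ∧ 1 = 1
w7 = ¬w6 = ¬1 = 0
w8 = ¬w7 = ¬0 = 1
So w8 = 1 as required.

A=0 B=0 C=1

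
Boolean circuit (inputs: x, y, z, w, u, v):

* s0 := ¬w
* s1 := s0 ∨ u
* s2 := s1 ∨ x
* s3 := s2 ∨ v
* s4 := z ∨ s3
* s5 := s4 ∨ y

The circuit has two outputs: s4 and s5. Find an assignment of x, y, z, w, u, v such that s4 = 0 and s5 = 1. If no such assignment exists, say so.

Check with x=0, y=1, z=0, w=1, u=0, v=0:
s0 = ¬w = ¬1 = 0
s1 = s0 ∨ u = 0 ∨ 0 = 0
s2 = s1 ∨ x = 0 ∨ 0 = 0
s3 = s2 ∨ v = 0 ∨ 0 = 0
s4 = z ∨ s3 = 0 ∨ 0 = 0
s5 = s4 ∨ y = 0 ∨ 1 = 1
So s4 = 0 and s5 = 1.

x=0, y=1, z=0, w=1, u=0, v=0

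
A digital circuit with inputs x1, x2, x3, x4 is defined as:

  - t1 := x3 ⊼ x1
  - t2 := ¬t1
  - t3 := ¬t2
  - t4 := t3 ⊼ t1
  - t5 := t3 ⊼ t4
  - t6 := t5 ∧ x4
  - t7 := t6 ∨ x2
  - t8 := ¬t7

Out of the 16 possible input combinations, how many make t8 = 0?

t8 = ¬t7 must be 0, so t7 = 1.
Enumerating the 16 input combinations, 12 give t8 = 0 and 4 give t8 = 1.

12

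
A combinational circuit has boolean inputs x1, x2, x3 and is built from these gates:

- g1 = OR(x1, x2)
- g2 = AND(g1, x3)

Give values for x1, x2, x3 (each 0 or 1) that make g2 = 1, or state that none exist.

Check with x1=0 x2=1 x3=1:
g1 = OR(x1, x2) = OR(0, 1) = 1
g2 = AND(g1, x3) = AND(1, 1) = 1
So g2 = 1 as required.

x1=0 x2=1 x3=1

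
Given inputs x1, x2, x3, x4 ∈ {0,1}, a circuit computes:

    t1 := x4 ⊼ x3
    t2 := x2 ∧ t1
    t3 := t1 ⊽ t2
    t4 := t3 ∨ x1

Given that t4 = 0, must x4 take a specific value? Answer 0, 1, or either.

either

Both values of x4 occur among assignments with t4 = 0:
  x4=0: x1=0, x2=0, x3=0, x4=0
  x4=1: x1=0, x2=0, x3=0, x4=1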